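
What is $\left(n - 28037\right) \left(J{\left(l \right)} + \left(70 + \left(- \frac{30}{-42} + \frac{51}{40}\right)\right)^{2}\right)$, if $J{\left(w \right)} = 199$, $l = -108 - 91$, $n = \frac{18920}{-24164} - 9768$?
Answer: $- \frac{19271389374541803}{94722880} \approx -2.0345 \cdot 10^{8}$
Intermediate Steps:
$n = - \frac{59013218}{6041}$ ($n = 18920 \left(- \frac{1}{24164}\right) - 9768 = - \frac{4730}{6041} - 9768 = - \frac{59013218}{6041} \approx -9768.8$)
$l = -199$
$\left(n - 28037\right) \left(J{\left(l \right)} + \left(70 + \left(- \frac{30}{-42} + \frac{51}{40}\right)\right)^{2}\right) = \left(- \frac{59013218}{6041} - 28037\right) \left(199 + \left(70 + \left(- \frac{30}{-42} + \frac{51}{40}\right)\right)^{2}\right) = - \frac{228384735 \left(199 + \left(70 + \left(\left(-30\right) \left(- \frac{1}{42}\right) + 51 \cdot \frac{1}{40}\right)\right)^{2}\right)}{6041} = - \frac{228384735 \left(199 + \left(70 + \left(\frac{5}{7} + \frac{51}{40}\right)\right)^{2}\right)}{6041} = - \frac{228384735 \left(199 + \left(70 + \frac{557}{280}\right)^{2}\right)}{6041} = - \frac{228384735 \left(199 + \left(\frac{20157}{280}\right)^{2}\right)}{6041} = - \frac{228384735 \left(199 + \frac{406304649}{78400}\right)}{6041} = \left(- \frac{228384735}{6041}\right) \frac{421906249}{78400} = - \frac{19271389374541803}{94722880}$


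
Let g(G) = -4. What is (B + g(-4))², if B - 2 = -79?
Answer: 6561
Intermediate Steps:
B = -77 (B = 2 - 79 = -77)
(B + g(-4))² = (-77 - 4)² = (-81)² = 6561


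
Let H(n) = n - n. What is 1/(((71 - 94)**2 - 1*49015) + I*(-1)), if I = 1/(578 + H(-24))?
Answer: -578/28024909 ≈ -2.0625e-5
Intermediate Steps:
H(n) = 0
I = 1/578 (I = 1/(578 + 0) = 1/578 ≈ 0.0017301)
1/(((71 - 94)**2 - 1*49015) + I*(-1)) = 1/(((71 - 94)**2 - 1*49015) + (1/578)*(-1)) = 1/(((-23)**2 - 49015) - 1/578) = 1/((529 - 49015) - 1/578) = 1/(-48486 - 1/578) = 1/(-28024909/578) = -578/28024909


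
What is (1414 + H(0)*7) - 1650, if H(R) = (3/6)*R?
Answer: -236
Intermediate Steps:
H(R) = R/2 (H(R) = (3*(⅙))*R = R/2)
(1414 + H(0)*7) - 1650 = (1414 + ((½)*0)*7) - 1650 = (1414 + 0*7) - 1650 = (1414 + 0) - 1650 = 1414 - 1650 = -236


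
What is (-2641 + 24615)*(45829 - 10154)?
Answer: 783922450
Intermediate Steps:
(-2641 + 24615)*(45829 - 10154) = 21974*35675 = 783922450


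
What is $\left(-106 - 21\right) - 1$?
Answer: $-128$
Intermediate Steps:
$\left(-106 - 21\right) - 1 = -127 - 1 = -128$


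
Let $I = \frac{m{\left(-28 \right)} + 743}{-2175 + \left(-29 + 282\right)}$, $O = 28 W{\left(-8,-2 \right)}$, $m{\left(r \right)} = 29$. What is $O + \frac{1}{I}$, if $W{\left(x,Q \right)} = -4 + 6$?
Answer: $\frac{20655}{386} \approx 53.51$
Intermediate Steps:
$W{\left(x,Q \right)} = 2$
$O = 56$ ($O = 28 \cdot 2 = 56$)
$I = - \frac{386}{961}$ ($I = \frac{29 + 743}{-2175 + \left(-29 + 282\right)} = \frac{772}{-2175 + 253} = \frac{772}{-1922} = 772 \left(- \frac{1}{1922}\right) = - \frac{386}{961} \approx -0.40166$)
$O + \frac{1}{I} = 56 + \frac{1}{- \frac{386}{961}} = 56 - \frac{961}{386} = \frac{20655}{386}$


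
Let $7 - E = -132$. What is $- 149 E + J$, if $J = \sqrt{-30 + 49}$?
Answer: $-20711 + \sqrt{19} \approx -20707.0$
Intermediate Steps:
$E = 139$ ($E = 7 - -132 = 7 + 132 = 139$)
$J = \sqrt{19} \approx 4.3589$
$- 149 E + J = \left(-149\right) 139 + \sqrt{19} = -20711 + \sqrt{19}$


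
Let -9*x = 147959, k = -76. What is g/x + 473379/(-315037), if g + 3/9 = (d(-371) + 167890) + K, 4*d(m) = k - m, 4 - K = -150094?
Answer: -3887402856651/186450237932 ≈ -20.850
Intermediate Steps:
x = -147959/9 (x = -⅑*147959 = -147959/9 ≈ -16440.)
K = 150098 (K = 4 - 1*(-150094) = 4 + 150094 = 150098)
d(m) = -19 - m/4 (d(m) = (-76 - m)/4 = -19 - m/4)
g = 3816737/12 (g = -⅓ + (((-19 - ¼*(-371)) + 167890) + 150098) = -⅓ + (((-19 + 371/4) + 167890) + 150098) = -⅓ + ((295/4 + 167890) + 150098) = -⅓ + (671855/4 + 150098) = -⅓ + 1272247/4 = 3816737/12 ≈ 3.1806e+5)
g/x + 473379/(-315037) = 3816737/(12*(-147959/9)) + 473379/(-315037) = (3816737/12)*(-9/147959) + 473379*(-1/315037) = -11450211/591836 - 473379/315037 = -3887402856651/186450237932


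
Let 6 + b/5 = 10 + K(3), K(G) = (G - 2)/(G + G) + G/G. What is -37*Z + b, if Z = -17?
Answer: 3929/6 ≈ 654.83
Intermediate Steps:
K(G) = 1 + (-2 + G)/(2*G) (K(G) = (-2 + G)/((2*G)) + 1 = (-2 + G)*(1/(2*G)) + 1 = (-2 + G)/(2*G) + 1 = 1 + (-2 + G)/(2*G))
b = 155/6 (b = -30 + 5*(10 + (3/2 - 1/3)) = -30 + 5*(10 + (3/2 - 1*⅓)) = -30 + 5*(10 + (3/2 - ⅓)) = -30 + 5*(10 + 7/6) = -30 + 5*(67/6) = -30 + 335/6 = 155/6 ≈ 25.833)
-37*Z + b = -37*(-17) + 155/6 = 629 + 155/6 = 3929/6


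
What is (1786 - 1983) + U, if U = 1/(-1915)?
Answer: -377256/1915 ≈ -197.00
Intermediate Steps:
U = -1/1915 ≈ -0.00052219
(1786 - 1983) + U = (1786 - 1983) - 1/1915 = -197 - 1/1915 = -377256/1915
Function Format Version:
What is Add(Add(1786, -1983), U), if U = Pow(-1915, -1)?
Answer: Rational(-377256, 1915) ≈ -197.00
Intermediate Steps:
U = Rational(-1, 1915) ≈ -0.00052219
Add(Add(1786, -1983), U) = Add(Add(1786, -1983), Rational(-1, 1915)) = Add(-197, Rational(-1, 1915)) = Rational(-377256, 1915)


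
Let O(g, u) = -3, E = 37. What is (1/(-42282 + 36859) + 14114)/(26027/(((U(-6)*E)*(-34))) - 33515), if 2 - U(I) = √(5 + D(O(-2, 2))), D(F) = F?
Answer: -28111911886233828/66795534394246823 + 8671547797974*√2/66795534394246823 ≈ -0.42068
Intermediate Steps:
U(I) = 2 - √2 (U(I) = 2 - √(5 - 3) = 2 - √2)
(1/(-42282 + 36859) + 14114)/(26027/(((U(-6)*E)*(-34))) - 33515) = (1/(-42282 + 36859) + 14114)/(26027/((((2 - √2)*37)*(-34))) - 33515) = (1/(-5423) + 14114)/(26027/(((74 - 37*√2)*(-34))) - 33515) = (-1/5423 + 14114)/(26027/(-2516 + 1258*√2) - 33515) = 76540221/(5423*(-33515 + 26027/(-2516 + 1258*√2)))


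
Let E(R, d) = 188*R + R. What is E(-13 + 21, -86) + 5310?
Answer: 6822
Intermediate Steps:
E(R, d) = 189*R
E(-13 + 21, -86) + 5310 = 189*(-13 + 21) + 5310 = 189*8 + 5310 = 1512 + 5310 = 6822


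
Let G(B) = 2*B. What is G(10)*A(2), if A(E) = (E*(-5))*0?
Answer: 0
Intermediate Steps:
A(E) = 0 (A(E) = -5*E*0 = 0)
G(10)*A(2) = (2*10)*0 = 20*0 = 0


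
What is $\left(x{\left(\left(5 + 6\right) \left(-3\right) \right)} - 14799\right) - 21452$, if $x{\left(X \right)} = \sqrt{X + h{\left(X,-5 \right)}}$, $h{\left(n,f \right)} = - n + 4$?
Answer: $-36249$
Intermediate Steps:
$h{\left(n,f \right)} = 4 - n$
$x{\left(X \right)} = 2$ ($x{\left(X \right)} = \sqrt{X - \left(-4 + X\right)} = \sqrt{4} = 2$)
$\left(x{\left(\left(5 + 6\right) \left(-3\right) \right)} - 14799\right) - 21452 = \left(2 - 14799\right) - 21452 = -14797 - 21452 = -36249$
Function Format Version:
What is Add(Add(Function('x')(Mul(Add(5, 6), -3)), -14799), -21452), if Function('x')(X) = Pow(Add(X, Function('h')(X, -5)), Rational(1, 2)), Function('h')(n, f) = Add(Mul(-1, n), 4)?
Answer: -36249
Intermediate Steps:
Function('h')(n, f) = Add(4, Mul(-1, n))
Function('x')(X) = 2 (Function('x')(X) = Pow(Add(X, Add(4, Mul(-1, X))), Rational(1, 2)) = Pow(4, Rational(1, 2)) = 2)
Add(Add(Function('x')(Mul(Add(5, 6), -3)), -14799), -21452) = Add(Add(2, -14799), -21452) = Add(-14797, -21452) = -36249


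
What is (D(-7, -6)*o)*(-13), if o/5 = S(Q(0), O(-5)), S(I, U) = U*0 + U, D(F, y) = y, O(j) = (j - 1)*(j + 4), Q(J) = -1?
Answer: 2340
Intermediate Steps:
O(j) = (-1 + j)*(4 + j)
S(I, U) = U (S(I, U) = 0 + U = U)
o = 30 (o = 5*(-4 + (-5)² + 3*(-5)) = 5*(-4 + 25 - 15) = 5*6 = 30)
(D(-7, -6)*o)*(-13) = -6*30*(-13) = -180*(-13) = 2340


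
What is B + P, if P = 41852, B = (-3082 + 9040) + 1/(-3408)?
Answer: 162936479/3408 ≈ 47810.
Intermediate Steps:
B = 20304863/3408 (B = 5958 - 1/3408 = 20304863/3408 ≈ 5958.0)
B + P = 20304863/3408 + 41852 = 162936479/3408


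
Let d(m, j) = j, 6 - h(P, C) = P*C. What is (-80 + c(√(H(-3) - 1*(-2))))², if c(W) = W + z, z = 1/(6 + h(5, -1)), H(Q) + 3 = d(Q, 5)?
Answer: 1755625/289 ≈ 6074.8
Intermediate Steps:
h(P, C) = 6 - C*P (h(P, C) = 6 - P*C = 6 - C*P)
H(Q) = 2 (H(Q) = -3 + 5 = 2)
z = 1/17 (z = 1/(6 + (6 - 1*(-1)*5)) = 1/(6 + (6 + 5)) = 1/(6 + 11) = 1/17 ≈ 0.058824)
c(W) = 1/17 + W (c(W) = W + 1/17 = 1/17 + W)
(-80 + c(√(H(-3) - 1*(-2))))² = (-80 + (1/17 + √(2 - 1*(-2))))² = (-80 + (1/17 + √(2 + 2)))² = (-80 + (1/17 + √4))² = (-80 + (1/17 + 2))² = (-80 + 35/17)² = (-1325/17)² = 1755625/289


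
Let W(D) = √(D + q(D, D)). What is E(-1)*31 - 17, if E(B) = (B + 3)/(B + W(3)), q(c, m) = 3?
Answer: -23/5 + 62*√6/5 ≈ 25.774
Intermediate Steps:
W(D) = √(3 + D) (W(D) = √(D + 3) = √(3 + D))
E(B) = (3 + B)/(B + √6) (E(B) = (B + 3)/(B + √(3 + 3)) = (3 + B)/(B + √6))
E(-1)*31 - 17 = ((3 - 1)/(-1 + √6))*31 - 17 = (2/(-1 + √6))*31 - 17 = 62/(-1 + √6) - 17 = -17 + 62/(-1 + √6)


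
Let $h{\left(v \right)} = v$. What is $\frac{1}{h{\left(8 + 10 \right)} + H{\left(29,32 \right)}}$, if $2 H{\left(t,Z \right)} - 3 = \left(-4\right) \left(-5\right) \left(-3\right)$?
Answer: $- \frac{2}{21} \approx -0.095238$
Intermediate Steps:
$H{\left(t,Z \right)} = - \frac{57}{2}$ ($H{\left(t,Z \right)} = \frac{3}{2} + \frac{\left(-4\right) \left(-5\right) \left(-3\right)}{2} = \frac{3}{2} + \frac{20 \left(-3\right)}{2} = \frac{3}{2} + \frac{1}{2} \left(-60\right) = \frac{3}{2} - 30 = - \frac{57}{2}$)
$\frac{1}{h{\left(8 + 10 \right)} + H{\left(29,32 \right)}} = \frac{1}{\left(8 + 10\right) - \frac{57}{2}} = \frac{1}{18 - \frac{57}{2}} = \frac{1}{- \frac{21}{2}} = - \frac{2}{21}$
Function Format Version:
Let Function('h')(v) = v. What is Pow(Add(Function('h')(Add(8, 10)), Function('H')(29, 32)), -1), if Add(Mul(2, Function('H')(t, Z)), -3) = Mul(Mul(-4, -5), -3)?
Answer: Rational(-2, 21) ≈ -0.095238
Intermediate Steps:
Function('H')(t, Z) = Rational(-57, 2) (Function('H')(t, Z) = Add(Rational(3, 2), Mul(Rational(1, 2), Mul(Mul(-4, -5), -3))) = Add(Rational(3, 2), Mul(Rational(1, 2), Mul(20, -3))) = Add(Rational(3, 2), Mul(Rational(1, 2), -60)) = Add(Rational(3, 2), -30) = Rational(-57, 2))
Pow(Add(Function('h')(Add(8, 10)), Function('H')(29, 32)), -1) = Pow(Add(Add(8, 10), Rational(-57, 2)), -1) = Pow(Add(18, Rational(-57, 2)), -1) = Pow(Rational(-21, 2), -1) = Rational(-2, 21)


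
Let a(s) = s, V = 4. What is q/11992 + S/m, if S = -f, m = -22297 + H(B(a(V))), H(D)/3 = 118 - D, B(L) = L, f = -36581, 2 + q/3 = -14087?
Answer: -1366651337/263284360 ≈ -5.1908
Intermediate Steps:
q = -42267 (q = -6 + 3*(-14087) = -6 - 42261 = -42267)
H(D) = 354 - 3*D (H(D) = 3*(118 - D) = 354 - 3*D)
m = -21955 (m = -22297 + (354 - 3*4) = -22297 + (354 - 12) = -22297 + 342 = -21955)
S = 36581 (S = -1*(-36581) = 36581)
q/11992 + S/m = -42267/11992 + 36581/(-21955) = -42267*1/11992 + 36581*(-1/21955) = -42267/11992 - 36581/21955 = -1366651337/263284360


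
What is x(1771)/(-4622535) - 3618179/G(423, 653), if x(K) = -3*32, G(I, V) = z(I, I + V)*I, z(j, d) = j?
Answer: -619449699503/30633539445 ≈ -20.221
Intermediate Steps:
G(I, V) = I² (G(I, V) = I*I = I²)
x(K) = -96
x(1771)/(-4622535) - 3618179/G(423, 653) = -96/(-4622535) - 3618179/(423²) = -96*(-1/4622535) - 3618179/178929 = 32/1540845 - 3618179*1/178929 = 32/1540845 - 3618179/178929 = -619449699503/30633539445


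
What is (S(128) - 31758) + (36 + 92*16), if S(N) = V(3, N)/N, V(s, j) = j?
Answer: -30249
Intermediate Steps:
S(N) = 1 (S(N) = N/N = 1)
(S(128) - 31758) + (36 + 92*16) = (1 - 31758) + (36 + 92*16) = -31757 + (36 + 1472) = -31757 + 1508 = -30249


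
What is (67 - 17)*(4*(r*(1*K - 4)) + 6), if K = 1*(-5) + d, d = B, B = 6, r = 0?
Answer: 300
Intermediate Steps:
d = 6
K = 1 (K = 1*(-5) + 6 = -5 + 6 = 1)
(67 - 17)*(4*(r*(1*K - 4)) + 6) = (67 - 17)*(4*(0*(1*1 - 4)) + 6) = 50*(4*(0*(1 - 4)) + 6) = 50*(4*(0*(-3)) + 6) = 50*(4*0 + 6) = 50*(0 + 6) = 50*6 = 300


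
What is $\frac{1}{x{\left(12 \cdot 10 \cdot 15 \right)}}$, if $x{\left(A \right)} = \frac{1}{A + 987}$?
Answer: $2787$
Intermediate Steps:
$x{\left(A \right)} = \frac{1}{987 + A}$
$\frac{1}{x{\left(12 \cdot 10 \cdot 15 \right)}} = \frac{1}{\frac{1}{987 + 12 \cdot 10 \cdot 15}} = \frac{1}{\frac{1}{987 + 120 \cdot 15}} = \frac{1}{\frac{1}{987 + 1800}} = \frac{1}{\frac{1}{2787}} = 2787$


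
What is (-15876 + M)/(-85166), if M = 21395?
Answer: -5519/85166 ≈ -0.064803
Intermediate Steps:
(-15876 + M)/(-85166) = (-15876 + 21395)/(-85166) = 5519*(-1/85166) = -5519/85166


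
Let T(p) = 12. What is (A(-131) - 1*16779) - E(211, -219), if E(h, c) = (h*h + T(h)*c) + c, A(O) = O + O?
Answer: -58715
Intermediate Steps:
A(O) = 2*O
E(h, c) = h**2 + 13*c (E(h, c) = (h*h + 12*c) + c = (h**2 + 12*c) + c = h**2 + 13*c)
(A(-131) - 1*16779) - E(211, -219) = (2*(-131) - 1*16779) - (211**2 + 13*(-219)) = (-262 - 16779) - (44521 - 2847) = -17041 - 1*41674 = -17041 - 41674 = -58715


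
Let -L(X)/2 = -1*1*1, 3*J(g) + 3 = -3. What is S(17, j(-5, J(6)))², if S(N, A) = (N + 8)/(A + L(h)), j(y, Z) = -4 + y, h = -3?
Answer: 625/49 ≈ 12.755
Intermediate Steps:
J(g) = -2 (J(g) = -1 + (⅓)*(-3) = -1 - 1 = -2)
L(X) = 2 (L(X) = -2*(-1*1) = -(-2) = -2*(-1) = 2)
S(N, A) = (8 + N)/(2 + A) (S(N, A) = (N + 8)/(A + 2) = (8 + N)/(2 + A))
S(17, j(-5, J(6)))² = ((8 + 17)/(2 + (-4 - 5)))² = (25/(2 - 9))² = (25/(-7))² = (-⅐*25)² = (-25/7)² = 625/49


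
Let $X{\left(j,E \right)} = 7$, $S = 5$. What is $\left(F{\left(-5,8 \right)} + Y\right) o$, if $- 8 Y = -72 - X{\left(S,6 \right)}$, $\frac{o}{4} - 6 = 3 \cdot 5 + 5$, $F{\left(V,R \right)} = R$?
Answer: $1859$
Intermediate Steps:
$o = 104$ ($o = 24 + 4 \left(3 \cdot 5 + 5\right) = 24 + 4 \left(15 + 5\right) = 24 + 4 \cdot 20 = 24 + 80 = 104$)
$Y = \frac{79}{8}$ ($Y = - \frac{-72 - 7}{8} = \left(- \frac{1}{8}\right) \left(-79\right) = \frac{79}{8} \approx 9.875$)
$\left(F{\left(-5,8 \right)} + Y\right) o = \left(8 + \frac{79}{8}\right) 104 = \frac{143}{8} \cdot 104 = 1859$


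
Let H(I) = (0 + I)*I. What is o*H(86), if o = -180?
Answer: -1331280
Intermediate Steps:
H(I) = I**2 (H(I) = I*I = I**2)
o*H(86) = -180*86**2 = -180*7396 = -1331280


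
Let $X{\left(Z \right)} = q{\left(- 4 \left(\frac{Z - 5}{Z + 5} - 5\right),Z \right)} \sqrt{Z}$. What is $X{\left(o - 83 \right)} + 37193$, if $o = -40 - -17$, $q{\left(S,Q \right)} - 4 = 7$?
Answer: $37193 + 11 i \sqrt{106} \approx 37193.0 + 113.25 i$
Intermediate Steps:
$q{\left(S,Q \right)} = 11$ ($q{\left(S,Q \right)} = 4 + 7 = 11$)
$o = -23$ ($o = -40 + 17 = -23$)
$X{\left(Z \right)} = 11 \sqrt{Z}$
$X{\left(o - 83 \right)} + 37193 = 11 \sqrt{-23 - 83} + 37193 = 11 \sqrt{-106} + 37193 = 11 i \sqrt{106} + 37193 = 37193 + 11 i \sqrt{106}$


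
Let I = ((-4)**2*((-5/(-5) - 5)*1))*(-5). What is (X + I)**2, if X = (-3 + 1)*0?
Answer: 102400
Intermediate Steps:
I = 320 (I = (16*((-5*(-1/5) - 5)*1))*(-5) = (16*((1 - 5)*1))*(-5) = (16*(-4*1))*(-5) = (16*(-4))*(-5) = -64*(-5) = 320)
X = 0 (X = -2*0 = 0)
(X + I)**2 = (0 + 320)**2 = 320**2 = 102400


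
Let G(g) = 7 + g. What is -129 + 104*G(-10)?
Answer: -441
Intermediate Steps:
-129 + 104*G(-10) = -129 + 104*(7 - 10) = -129 + 104*(-3) = -129 - 312 = -441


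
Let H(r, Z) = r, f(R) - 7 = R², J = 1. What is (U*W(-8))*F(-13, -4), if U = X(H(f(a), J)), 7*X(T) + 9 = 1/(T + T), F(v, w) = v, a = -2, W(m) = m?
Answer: -10244/77 ≈ -133.04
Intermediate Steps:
f(R) = 7 + R²
X(T) = -9/7 + 1/(14*T) (X(T) = -9/7 + 1/(7*(T + T)) = -9/7 + 1/(7*((2*T))) = -9/7 + (1/(2*T))/7 = -9/7 + 1/(14*T))
U = -197/154 (U = (1 - 18*(7 + (-2)²))/(14*(7 + (-2)²)) = (1 - 18*(7 + 4))/(14*(7 + 4)) = (1/14)*(1 - 18*11)/11 = (1/14)*(1/11)*(1 - 198) = (1/14)*(1/11)*(-197) = -197/154 ≈ -1.2792)
(U*W(-8))*F(-13, -4) = -197/154*(-8)*(-13) = (788/77)*(-13) = -10244/77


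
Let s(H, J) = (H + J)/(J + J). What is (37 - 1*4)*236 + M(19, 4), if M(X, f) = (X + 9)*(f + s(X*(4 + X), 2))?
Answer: 10973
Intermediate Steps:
s(H, J) = (H + J)/(2*J) (s(H, J) = (H + J)/((2*J)) = (H + J)*(1/(2*J)) = (H + J)/(2*J))
M(X, f) = (9 + X)*(1/2 + f + X*(4 + X)/4) (M(X, f) = (X + 9)*(f + (1/2)*(X*(4 + X) + 2)/2) = (9 + X)*(f + (1/2)*(1/2)*(2 + X*(4 + X))) = (9 + X)*(f + (1/2 + X*(4 + X)/4)) = (9 + X)*(1/2 + f + X*(4 + X)/4))
(37 - 1*4)*236 + M(19, 4) = (37 - 1*4)*236 + (9/2 + 9*4 + (1/4)*19**3 + (13/4)*19**2 + (19/2)*19 + 19*4) = (37 - 4)*236 + (9/2 + 36 + (1/4)*6859 + (13/4)*361 + 361/2 + 76) = 33*236 + (9/2 + 36 + 6859/4 + 4693/4 + 361/2 + 76) = 7788 + 3185 = 10973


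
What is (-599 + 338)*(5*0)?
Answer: 0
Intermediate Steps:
(-599 + 338)*(5*0) = -261*0 = 0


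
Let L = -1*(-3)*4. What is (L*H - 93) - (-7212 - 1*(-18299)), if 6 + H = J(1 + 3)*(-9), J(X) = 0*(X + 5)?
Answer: -11252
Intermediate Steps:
J(X) = 0 (J(X) = 0*(5 + X) = 0)
H = -6 (H = -6 + 0*(-9) = -6 + 0 = -6)
L = 12 (L = 3*4 = 12)
(L*H - 93) - (-7212 - 1*(-18299)) = (12*(-6) - 93) - (-7212 - 1*(-18299)) = (-72 - 93) - (-7212 + 18299) = -165 - 1*11087 = -165 - 11087 = -11252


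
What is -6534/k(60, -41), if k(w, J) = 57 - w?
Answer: 2178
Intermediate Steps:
-6534/k(60, -41) = -6534/(57 - 1*60) = -6534/(57 - 60) = -6534/(-3) = -6534*(-⅓) = 2178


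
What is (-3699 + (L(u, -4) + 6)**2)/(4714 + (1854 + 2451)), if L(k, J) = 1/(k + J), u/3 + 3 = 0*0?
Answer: -619202/1524211 ≈ -0.40624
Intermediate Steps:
u = -9 (u = -9 + 3*(0*0) = -9 + 3*0 = -9 + 0 = -9)
L(k, J) = 1/(J + k)
(-3699 + (L(u, -4) + 6)**2)/(4714 + (1854 + 2451)) = (-3699 + (1/(-4 - 9) + 6)**2)/(4714 + (1854 + 2451)) = (-3699 + (1/(-13) + 6)**2)/(4714 + 4305) = (-3699 + (-1/13 + 6)**2)/9019 = (-3699 + (77/13)**2)*(1/9019) = (-3699 + 5929/169)*(1/9019) = -619202/169*1/9019 = -619202/1524211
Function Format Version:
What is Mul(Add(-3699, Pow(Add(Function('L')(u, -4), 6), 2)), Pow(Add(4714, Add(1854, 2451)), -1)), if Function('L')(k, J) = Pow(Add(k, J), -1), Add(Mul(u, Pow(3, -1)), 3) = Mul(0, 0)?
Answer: Rational(-619202, 1524211) ≈ -0.40624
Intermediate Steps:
u = -9 (u = Add(-9, Mul(3, Mul(0, 0))) = Add(-9, Mul(3, 0)) = Add(-9, 0) = -9)
Function('L')(k, J) = Pow(Add(J, k), -1)
Mul(Add(-3699, Pow(Add(Function('L')(u, -4), 6), 2)), Pow(Add(4714, Add(1854, 2451)), -1)) = Mul(Add(-3699, Pow(Add(Pow(Add(-4, -9), -1), 6), 2)), Pow(Add(4714, Add(1854, 2451)), -1)) = Mul(Add(-3699, Pow(Add(Pow(-13, -1), 6), 2)), Pow(Add(4714, 4305), -1)) = Mul(Add(-3699, Pow(Add(Rational(-1, 13), 6), 2)), Pow(9019, -1)) = Mul(Add(-3699, Pow(Rational(77, 13), 2)), Rational(1, 9019)) = Mul(Add(-3699, Rational(5929, 169)), Rational(1, 9019)) = Mul(Rational(-619202, 169), Rational(1, 9019)) = Rational(-619202, 1524211)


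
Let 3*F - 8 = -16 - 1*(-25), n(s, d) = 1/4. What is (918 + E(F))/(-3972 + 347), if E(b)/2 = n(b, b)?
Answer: -1837/7250 ≈ -0.25338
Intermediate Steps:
n(s, d) = ¼
F = 17/3 (F = 8/3 + (-16 - 1*(-25))/3 = 8/3 + (-16 + 25)/3 = 8/3 + (⅓)*9 = 8/3 + 3 = 17/3 ≈ 5.6667)
E(b) = ½ (E(b) = 2*(¼) = ½)
(918 + E(F))/(-3972 + 347) = (918 + ½)/(-3972 + 347) = (1837/2)/(-3625) = (1837/2)*(-1/3625) = -1837/7250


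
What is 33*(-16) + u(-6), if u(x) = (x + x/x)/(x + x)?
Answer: -6331/12 ≈ -527.58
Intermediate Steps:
u(x) = (1 + x)/(2*x) (u(x) = (x + 1)/((2*x)) = (1 + x)*(1/(2*x)) = (1 + x)/(2*x))
33*(-16) + u(-6) = 33*(-16) + (1/2)*(1 - 6)/(-6) = -528 + (1/2)*(-1/6)*(-5) = -528 + 5/12 = -6331/12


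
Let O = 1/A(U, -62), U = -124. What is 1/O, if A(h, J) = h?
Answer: -124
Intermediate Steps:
O = -1/124 (O = 1/(-124) = -1/124 ≈ -0.0080645)
1/O = 1/(-1/124) = -124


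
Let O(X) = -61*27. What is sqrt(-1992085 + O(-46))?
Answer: 2*I*sqrt(498433) ≈ 1412.0*I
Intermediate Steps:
O(X) = -1647
sqrt(-1992085 + O(-46)) = sqrt(-1992085 - 1647) = sqrt(-1993732) = 2*I*sqrt(498433)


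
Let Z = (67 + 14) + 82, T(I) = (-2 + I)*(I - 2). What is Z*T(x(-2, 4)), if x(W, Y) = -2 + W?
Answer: 5868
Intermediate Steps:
T(I) = (-2 + I)² (T(I) = (-2 + I)*(-2 + I) = (-2 + I)²)
Z = 163 (Z = 81 + 82 = 163)
Z*T(x(-2, 4)) = 163*(-2 + (-2 - 2))² = 163*(-2 - 4)² = 163*(-6)² = 163*36 = 5868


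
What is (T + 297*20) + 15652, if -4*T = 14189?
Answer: 72179/4 ≈ 18045.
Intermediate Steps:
T = -14189/4 (T = -¼*14189 = -14189/4 ≈ -3547.3)
(T + 297*20) + 15652 = (-14189/4 + 297*20) + 15652 = (-14189/4 + 5940) + 15652 = 9571/4 + 15652 = 72179/4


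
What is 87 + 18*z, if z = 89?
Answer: 1689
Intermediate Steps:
87 + 18*z = 87 + 18*89 = 87 + 1602 = 1689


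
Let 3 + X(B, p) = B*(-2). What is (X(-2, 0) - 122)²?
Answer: 14641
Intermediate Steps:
X(B, p) = -3 - 2*B (X(B, p) = -3 + B*(-2) = -3 - 2*B)
(X(-2, 0) - 122)² = ((-3 - 2*(-2)) - 122)² = ((-3 + 4) - 122)² = (1 - 122)² = (-121)² = 14641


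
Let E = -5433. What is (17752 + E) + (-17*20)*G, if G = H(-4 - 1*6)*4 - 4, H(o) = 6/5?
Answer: 12047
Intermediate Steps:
H(o) = 6/5 (H(o) = 6*(⅕) = 6/5)
G = ⅘ (G = (6/5)*4 - 4 = 24/5 - 4 = ⅘ ≈ 0.80000)
(17752 + E) + (-17*20)*G = (17752 - 5433) - 17*20*(⅘) = 12319 - 340*⅘ = 12319 - 272 = 12047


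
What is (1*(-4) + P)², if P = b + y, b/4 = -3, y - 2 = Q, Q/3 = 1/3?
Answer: 169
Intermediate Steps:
Q = 1 (Q = 3/3 = 3*(⅓) = 1)
y = 3 (y = 2 + 1 = 3)
b = -12 (b = 4*(-3) = -12)
P = -9 (P = -12 + 3 = -9)
(1*(-4) + P)² = (1*(-4) - 9)² = (-4 - 9)² = (-13)² = 169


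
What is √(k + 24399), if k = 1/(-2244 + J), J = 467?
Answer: √77045428094/1777 ≈ 156.20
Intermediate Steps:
k = -1/1777 (k = 1/(-2244 + 467) = 1/(-1777) = -1/1777 ≈ -0.00056275)
√(k + 24399) = √(-1/1777 + 24399) = √(43357022/1777) = √77045428094/1777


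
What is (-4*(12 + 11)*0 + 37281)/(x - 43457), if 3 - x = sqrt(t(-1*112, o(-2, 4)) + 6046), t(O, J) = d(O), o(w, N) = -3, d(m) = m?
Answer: -810004287/944122091 + 37281*sqrt(5934)/1888244182 ≈ -0.85642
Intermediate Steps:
t(O, J) = O
x = 3 - sqrt(5934) (x = 3 - sqrt(-1*112 + 6046) = 3 - sqrt(-112 + 6046) = 3 - sqrt(5934) ≈ -74.032)
(-4*(12 + 11)*0 + 37281)/(x - 43457) = (-4*(12 + 11)*0 + 37281)/((3 - sqrt(5934)) - 43457) = (-4*23*0 + 37281)/(-43454 - sqrt(5934)) = (-92*0 + 37281)/(-43454 - sqrt(5934)) = (0 + 37281)/(-43454 - sqrt(5934)) = 37281/(-43454 - sqrt(5934))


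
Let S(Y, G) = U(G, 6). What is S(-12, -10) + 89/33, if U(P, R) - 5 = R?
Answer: 452/33 ≈ 13.697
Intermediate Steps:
U(P, R) = 5 + R
S(Y, G) = 11 (S(Y, G) = 5 + 6 = 11)
S(-12, -10) + 89/33 = 11 + 89/33 = 452/33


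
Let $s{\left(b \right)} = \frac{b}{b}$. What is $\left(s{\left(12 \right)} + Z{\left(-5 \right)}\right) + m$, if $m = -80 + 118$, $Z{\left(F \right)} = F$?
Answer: $34$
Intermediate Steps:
$m = 38$
$s{\left(b \right)} = 1$
$\left(s{\left(12 \right)} + Z{\left(-5 \right)}\right) + m = \left(1 - 5\right) + 38 = -4 + 38 = 34$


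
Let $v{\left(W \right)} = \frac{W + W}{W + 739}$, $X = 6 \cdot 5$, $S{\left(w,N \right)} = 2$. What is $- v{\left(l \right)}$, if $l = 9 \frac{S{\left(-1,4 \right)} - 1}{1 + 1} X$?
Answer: $- \frac{135}{437} \approx -0.30892$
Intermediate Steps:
$X = 30$
$l = 135$ ($l = 9 \frac{2 - 1}{1 + 1} \cdot 30 = 9 \cdot 1 \cdot \frac{1}{2} \cdot 30 = 9 \cdot \frac{1}{2} \cdot 30 = \frac{9}{2} \cdot 30 = 135$)
$v{\left(W \right)} = \frac{2 W}{739 + W}$
$- v{\left(l \right)} = - \frac{2 \cdot 135}{739 + 135} = - \frac{2 \cdot 135}{874} = \left(-1\right) \frac{135}{437} = - \frac{135}{437}$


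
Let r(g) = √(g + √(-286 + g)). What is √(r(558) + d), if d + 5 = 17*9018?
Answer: √(153301 + √2*√(279 + 2*√17)) ≈ 391.57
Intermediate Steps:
d = 153301 (d = -5 + 17*9018 = -5 + 153306 = 153301)
√(r(558) + d) = √(√(558 + √(-286 + 558)) + 153301) = √(√(558 + √272) + 153301) = √(√(558 + 4*√17) + 153301) = √(153301 + √(558 + 4*√17))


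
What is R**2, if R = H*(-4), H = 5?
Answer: 400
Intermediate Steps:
R = -20 (R = 5*(-4) = -20)
R**2 = (-20)**2 = 400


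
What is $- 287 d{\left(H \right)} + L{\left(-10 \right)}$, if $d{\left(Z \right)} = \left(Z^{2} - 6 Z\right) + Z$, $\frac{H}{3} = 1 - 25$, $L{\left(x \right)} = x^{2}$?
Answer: $-1591028$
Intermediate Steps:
$H = -72$ ($H = 3 \left(1 - 25\right) = 3 \left(-24\right) = -72$)
$d{\left(Z \right)} = Z^{2} - 5 Z$
$- 287 d{\left(H \right)} + L{\left(-10 \right)} = - 287 \left(- 72 \left(-5 - 72\right)\right) + \left(-10\right)^{2} = - 287 \left(\left(-72\right) \left(-77\right)\right) + 100 = \left(-287\right) 5544 + 100 = -1591128 + 100 = -1591028$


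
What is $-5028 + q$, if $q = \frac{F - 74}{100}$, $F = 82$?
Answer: $- \frac{125698}{25} \approx -5027.9$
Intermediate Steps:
$q = \frac{2}{25}$ ($q = \frac{82 - 74}{100} = \frac{1}{100} \cdot 8 = \frac{2}{25} \approx 0.08$)
$-5028 + q = -5028 + \frac{2}{25} = - \frac{125698}{25}$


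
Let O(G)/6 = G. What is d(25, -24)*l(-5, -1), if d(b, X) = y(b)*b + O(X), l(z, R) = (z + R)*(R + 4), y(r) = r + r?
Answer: -19908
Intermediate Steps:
y(r) = 2*r
O(G) = 6*G
l(z, R) = (4 + R)*(R + z) (l(z, R) = (R + z)*(4 + R) = (4 + R)*(R + z))
d(b, X) = 2*b² + 6*X (d(b, X) = (2*b)*b + 6*X = 2*b² + 6*X)
d(25, -24)*l(-5, -1) = (2*25² + 6*(-24))*((-1)² + 4*(-1) + 4*(-5) - 1*(-5)) = (2*625 - 144)*(1 - 4 - 20 + 5) = (1250 - 144)*(-18) = 1106*(-18) = -19908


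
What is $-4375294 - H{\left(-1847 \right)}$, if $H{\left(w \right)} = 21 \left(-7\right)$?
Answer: $-4375147$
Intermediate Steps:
$H{\left(w \right)} = -147$
$-4375294 - H{\left(-1847 \right)} = -4375294 - -147 = -4375294 + 147 = -4375147$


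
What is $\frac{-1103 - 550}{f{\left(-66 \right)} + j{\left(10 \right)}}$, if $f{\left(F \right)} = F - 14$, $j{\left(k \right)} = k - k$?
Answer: $\frac{1653}{80} \approx 20.663$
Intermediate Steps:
$j{\left(k \right)} = 0$
$f{\left(F \right)} = -14 + F$
$\frac{-1103 - 550}{f{\left(-66 \right)} + j{\left(10 \right)}} = \frac{-1103 - 550}{\left(-14 - 66\right) + 0} = - \frac{1653}{-80 + 0} = - \frac{1653}{-80} = \left(-1653\right) \left(- \frac{1}{80}\right) = \frac{1653}{80}$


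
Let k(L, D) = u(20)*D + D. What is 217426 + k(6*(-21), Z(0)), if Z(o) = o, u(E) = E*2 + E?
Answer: 217426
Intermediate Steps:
u(E) = 3*E (u(E) = 2*E + E = 3*E)
k(L, D) = 61*D (k(L, D) = (3*20)*D + D = 60*D + D = 61*D)
217426 + k(6*(-21), Z(0)) = 217426 + 61*0 = 217426 + 0 = 217426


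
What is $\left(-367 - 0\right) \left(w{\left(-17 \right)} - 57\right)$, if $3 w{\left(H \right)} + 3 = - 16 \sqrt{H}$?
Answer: $21286 + \frac{5872 i \sqrt{17}}{3} \approx 21286.0 + 8070.3 i$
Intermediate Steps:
$w{\left(H \right)} = -1 - \frac{16 \sqrt{H}}{3}$ ($w{\left(H \right)} = -1 + \frac{\left(-16\right) \sqrt{H}}{3} = -1 - \frac{16 \sqrt{H}}{3}$)
$\left(-367 - 0\right) \left(w{\left(-17 \right)} - 57\right) = \left(-367 - 0\right) \left(\left(-1 - \frac{16 \sqrt{-17}}{3}\right) - 57\right) = \left(-367 + 0\right) \left(\left(-1 - \frac{16 i \sqrt{17}}{3}\right) - 57\right) = - 367 \left(\left(-1 - \frac{16 i \sqrt{17}}{3}\right) - 57\right) = - 367 \left(-58 - \frac{16 i \sqrt{17}}{3}\right) = 21286 + \frac{5872 i \sqrt{17}}{3}$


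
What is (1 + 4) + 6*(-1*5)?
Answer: -25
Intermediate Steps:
(1 + 4) + 6*(-1*5) = 5 + 6*(-5) = 5 - 30 = -25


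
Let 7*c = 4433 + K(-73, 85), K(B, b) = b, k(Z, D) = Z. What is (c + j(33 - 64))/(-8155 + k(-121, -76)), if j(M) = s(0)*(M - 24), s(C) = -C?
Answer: -2259/28966 ≈ -0.077988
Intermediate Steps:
j(M) = 0 (j(M) = (-1*0)*(M - 24) = 0*(-24 + M) = 0)
c = 4518/7 (c = (4433 + 85)/7 = (⅐)*4518 = 4518/7 ≈ 645.43)
(c + j(33 - 64))/(-8155 + k(-121, -76)) = (4518/7 + 0)/(-8155 - 121) = (4518/7)/(-8276) = (4518/7)*(-1/8276) = -2259/28966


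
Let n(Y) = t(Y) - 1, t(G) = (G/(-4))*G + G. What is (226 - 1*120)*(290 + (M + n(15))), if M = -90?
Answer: 33443/2 ≈ 16722.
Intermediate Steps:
t(G) = G - G**2/4 (t(G) = (G*(-1/4))*G + G = (-G/4)*G + G = -G**2/4 + G = G - G**2/4)
n(Y) = -1 + Y*(4 - Y)/4 (n(Y) = Y*(4 - Y)/4 - 1 = -1 + Y*(4 - Y)/4)
(226 - 1*120)*(290 + (M + n(15))) = (226 - 1*120)*(290 + (-90 + (-1 + 15 - 1/4*15**2))) = (226 - 120)*(290 + (-90 + (-1 + 15 - 1/4*225))) = 106*(290 + (-90 + (-1 + 15 - 225/4))) = 106*(290 + (-90 - 169/4)) = 106*(290 - 529/4) = 106*(631/4) = 33443/2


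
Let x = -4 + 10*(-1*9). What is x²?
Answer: 8836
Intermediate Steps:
x = -94 (x = -4 + 10*(-9) = -4 - 90 = -94)
x² = (-94)² = 8836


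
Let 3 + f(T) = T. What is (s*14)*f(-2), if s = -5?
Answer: 350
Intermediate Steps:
f(T) = -3 + T
(s*14)*f(-2) = (-5*14)*(-3 - 2) = -70*(-5) = 350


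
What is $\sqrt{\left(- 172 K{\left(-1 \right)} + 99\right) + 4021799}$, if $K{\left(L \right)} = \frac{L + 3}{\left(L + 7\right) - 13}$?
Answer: $\frac{\sqrt{197075410}}{7} \approx 2005.5$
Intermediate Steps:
$K{\left(L \right)} = \frac{3 + L}{-6 + L}$ ($K{\left(L \right)} = \frac{3 + L}{\left(7 + L\right) - 13} = \frac{3 + L}{-6 + L}$)
$\sqrt{\left(- 172 K{\left(-1 \right)} + 99\right) + 4021799} = \sqrt{\left(- 172 \frac{3 - 1}{-6 - 1} + 99\right) + 4021799} = \sqrt{\left(- 172 \frac{1}{-7} \cdot 2 + 99\right) + 4021799} = \sqrt{\left(- 172 \left(\left(- \frac{1}{7}\right) 2\right) + 99\right) + 4021799} = \sqrt{\left(\left(-172\right) \left(- \frac{2}{7}\right) + 99\right) + 4021799} = \sqrt{\left(\frac{344}{7} + 99\right) + 4021799} = \sqrt{\frac{1037}{7} + 4021799} = \sqrt{\frac{28153630}{7}} = \frac{\sqrt{197075410}}{7}$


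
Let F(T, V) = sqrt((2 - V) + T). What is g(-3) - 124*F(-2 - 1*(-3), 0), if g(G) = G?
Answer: -3 - 124*sqrt(3) ≈ -217.77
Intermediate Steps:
F(T, V) = sqrt(2 + T - V)
g(-3) - 124*F(-2 - 1*(-3), 0) = -3 - 124*sqrt(2 + (-2 - 1*(-3)) - 1*0) = -3 - 124*sqrt(2 + (-2 + 3) + 0) = -3 - 124*sqrt(2 + 1 + 0) = -3 - 124*sqrt(3)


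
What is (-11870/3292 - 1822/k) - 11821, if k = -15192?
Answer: -73920867445/6251508 ≈ -11824.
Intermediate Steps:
(-11870/3292 - 1822/k) - 11821 = (-11870/3292 - 1822/(-15192)) - 11821 = (-11870*1/3292 - 1822*(-1/15192)) - 11821 = (-5935/1646 + 911/7596) - 11821 = -21791377/6251508 - 11821 = -73920867445/6251508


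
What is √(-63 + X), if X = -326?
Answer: I*√389 ≈ 19.723*I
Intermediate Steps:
√(-63 + X) = √(-63 - 326) = √(-389) = I*√389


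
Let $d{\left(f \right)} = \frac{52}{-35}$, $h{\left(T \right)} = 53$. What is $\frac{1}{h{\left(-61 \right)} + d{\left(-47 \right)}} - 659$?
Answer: $- \frac{1188142}{1803} \approx -658.98$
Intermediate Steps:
$d{\left(f \right)} = - \frac{52}{35}$ ($d{\left(f \right)} = 52 \left(- \frac{1}{35}\right) = - \frac{52}{35}$)
$\frac{1}{h{\left(-61 \right)} + d{\left(-47 \right)}} - 659 = \frac{1}{53 - \frac{52}{35}} - 659 = \frac{1}{\frac{1803}{35}} - 659 = \frac{35}{1803} - 659 = - \frac{1188142}{1803}$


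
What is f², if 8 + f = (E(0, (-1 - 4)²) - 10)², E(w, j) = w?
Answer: 8464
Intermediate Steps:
f = 92 (f = -8 + (0 - 10)² = -8 + (-10)² = -8 + 100 = 92)
f² = 92² = 8464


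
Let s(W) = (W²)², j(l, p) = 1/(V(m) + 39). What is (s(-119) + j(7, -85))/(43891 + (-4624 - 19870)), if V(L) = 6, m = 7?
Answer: 9024026446/872865 ≈ 10338.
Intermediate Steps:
j(l, p) = 1/45 (j(l, p) = 1/(6 + 39) = 1/45)
s(W) = W⁴
(s(-119) + j(7, -85))/(43891 + (-4624 - 19870)) = ((-119)⁴ + 1/45)/(43891 + (-4624 - 19870)) = (200533921 + 1/45)/(43891 - 24494) = (9024026446/45)/19397 = (9024026446/45)*(1/19397) = 9024026446/872865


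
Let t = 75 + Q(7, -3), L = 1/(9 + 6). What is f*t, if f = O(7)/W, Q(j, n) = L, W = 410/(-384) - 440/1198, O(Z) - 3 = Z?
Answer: -86332672/165035 ≈ -523.12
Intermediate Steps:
O(Z) = 3 + Z
W = -165035/115008 (W = 410*(-1/384) - 440*1/1198 = -205/192 - 220/599 = -165035/115008 ≈ -1.4350)
L = 1/15 ≈ 0.066667
Q(j, n) = 1/15
t = 1126/15 (t = 75 + 1/15 = 1126/15 ≈ 75.067)
f = -230016/33007 (f = (3 + 7)/(-165035/115008) = 10*(-115008/165035) = -230016/33007 ≈ -6.9687)
f*t = -230016/33007*1126/15 = -86332672/165035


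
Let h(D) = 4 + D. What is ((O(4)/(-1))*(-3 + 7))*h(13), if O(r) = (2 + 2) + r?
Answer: -544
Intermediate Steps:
O(r) = 4 + r
((O(4)/(-1))*(-3 + 7))*h(13) = (((4 + 4)/(-1))*(-3 + 7))*(4 + 13) = ((8*(-1))*4)*17 = -8*4*17 = -32*17 = -544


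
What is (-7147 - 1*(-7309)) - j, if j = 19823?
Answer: -19661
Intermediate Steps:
(-7147 - 1*(-7309)) - j = (-7147 - 1*(-7309)) - 1*19823 = (-7147 + 7309) - 19823 = 162 - 19823 = -19661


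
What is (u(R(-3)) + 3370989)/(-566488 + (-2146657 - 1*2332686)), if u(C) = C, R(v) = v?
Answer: -3370986/5045831 ≈ -0.66807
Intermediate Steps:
(u(R(-3)) + 3370989)/(-566488 + (-2146657 - 1*2332686)) = (-3 + 3370989)/(-566488 + (-2146657 - 1*2332686)) = 3370986/(-566488 + (-2146657 - 2332686)) = 3370986/(-566488 - 4479343) = 3370986/(-5045831) = 3370986*(-1/5045831) = -3370986/5045831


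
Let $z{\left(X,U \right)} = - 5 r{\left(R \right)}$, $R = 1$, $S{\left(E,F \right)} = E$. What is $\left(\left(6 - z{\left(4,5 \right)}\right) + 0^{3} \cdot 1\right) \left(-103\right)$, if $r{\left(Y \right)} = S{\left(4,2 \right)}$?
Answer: $-2678$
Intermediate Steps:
$r{\left(Y \right)} = 4$
$z{\left(X,U \right)} = -20$ ($z{\left(X,U \right)} = \left(-5\right) 4 = -20$)
$\left(\left(6 - z{\left(4,5 \right)}\right) + 0^{3} \cdot 1\right) \left(-103\right) = \left(\left(6 - -20\right) + 0^{3} \cdot 1\right) \left(-103\right) = \left(\left(6 + 20\right) + 0 \cdot 1\right) \left(-103\right) = \left(26 + 0\right) \left(-103\right) = 26 \left(-103\right) = -2678$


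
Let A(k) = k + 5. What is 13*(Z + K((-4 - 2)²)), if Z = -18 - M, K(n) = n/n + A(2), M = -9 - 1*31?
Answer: 390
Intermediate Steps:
M = -40 (M = -9 - 31 = -40)
A(k) = 5 + k
K(n) = 8 (K(n) = n/n + (5 + 2) = 1 + 7 = 8)
Z = 22 (Z = -18 - 1*(-40) = -18 + 40 = 22)
13*(Z + K((-4 - 2)²)) = 13*(22 + 8) = 13*30 = 390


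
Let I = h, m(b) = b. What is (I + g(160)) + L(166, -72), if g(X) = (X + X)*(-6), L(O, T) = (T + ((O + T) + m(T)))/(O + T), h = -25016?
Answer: -1266017/47 ≈ -26937.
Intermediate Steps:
L(O, T) = (O + 3*T)/(O + T) (L(O, T) = (T + ((O + T) + T))/(O + T) = (T + (O + 2*T))/(O + T) = (O + 3*T)/(O + T))
I = -25016
g(X) = -12*X (g(X) = (2*X)*(-6) = -12*X)
(I + g(160)) + L(166, -72) = (-25016 - 12*160) + (166 + 3*(-72))/(166 - 72) = (-25016 - 1920) + (166 - 216)/94 = -26936 + (1/94)*(-50) = -26936 - 25/47 = -1266017/47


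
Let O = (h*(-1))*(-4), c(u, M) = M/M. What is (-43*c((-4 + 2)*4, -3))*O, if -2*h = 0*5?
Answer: 0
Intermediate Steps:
h = 0 (h = -0*5 = -½*0 = 0)
c(u, M) = 1
O = 0 (O = (0*(-1))*(-4) = 0*(-4) = 0)
(-43*c((-4 + 2)*4, -3))*O = -43*1*0 = -43*0 = 0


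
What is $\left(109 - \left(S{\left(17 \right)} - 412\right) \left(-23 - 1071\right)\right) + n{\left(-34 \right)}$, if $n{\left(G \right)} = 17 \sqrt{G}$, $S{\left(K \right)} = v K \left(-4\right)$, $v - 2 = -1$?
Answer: $-525011 + 17 i \sqrt{34} \approx -5.2501 \cdot 10^{5} + 99.126 i$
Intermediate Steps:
$v = 1$ ($v = 2 - 1 = 1$)
$S{\left(K \right)} = - 4 K$ ($S{\left(K \right)} = 1 K \left(-4\right) = K \left(-4\right) = - 4 K$)
$\left(109 - \left(S{\left(17 \right)} - 412\right) \left(-23 - 1071\right)\right) + n{\left(-34 \right)} = \left(109 - \left(\left(-4\right) 17 - 412\right) \left(-23 - 1071\right)\right) + 17 \sqrt{-34} = \left(109 - \left(-68 - 412\right) \left(-1094\right)\right) + 17 i \sqrt{34} = \left(109 - \left(-480\right) \left(-1094\right)\right) + 17 i \sqrt{34} = \left(109 - 525120\right) + 17 i \sqrt{34} = -525011 + 17 i \sqrt{34}$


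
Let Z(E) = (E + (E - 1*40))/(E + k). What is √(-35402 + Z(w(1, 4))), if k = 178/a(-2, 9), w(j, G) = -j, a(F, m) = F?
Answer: I*√7965345/15 ≈ 188.15*I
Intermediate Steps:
k = -89 (k = 178/(-2) = 178*(-½) = -89)
Z(E) = (-40 + 2*E)/(-89 + E) (Z(E) = (E + (E - 1*40))/(E - 89) = (E + (E - 40))/(-89 + E) = (E + (-40 + E))/(-89 + E) = (-40 + 2*E)/(-89 + E))
√(-35402 + Z(w(1, 4))) = √(-35402 + 2*(-20 - 1*1)/(-89 - 1*1)) = √(-35402 + 2*(-20 - 1)/(-89 - 1)) = √(-35402 + 2*(-21)/(-90)) = √(-35402 + 2*(-1/90)*(-21)) = √(-35402 + 7/15) = √(-531023/15) = I*√7965345/15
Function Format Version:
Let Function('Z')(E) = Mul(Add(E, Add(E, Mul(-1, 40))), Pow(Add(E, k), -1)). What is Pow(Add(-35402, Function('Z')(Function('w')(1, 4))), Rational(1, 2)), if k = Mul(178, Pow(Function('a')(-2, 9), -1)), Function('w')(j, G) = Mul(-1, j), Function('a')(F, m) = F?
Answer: Mul(Rational(1, 15), I, Pow(7965345, Rational(1, 2))) ≈ Mul(188.15, I)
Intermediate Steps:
k = -89 (k = Mul(178, Pow(-2, -1)) = Mul(178, Rational(-1, 2)) = -89)
Function('Z')(E) = Mul(Pow(Add(-89, E), -1), Add(-40, Mul(2, E))) (Function('Z')(E) = Mul(Add(E, Add(E, Mul(-1, 40))), Pow(Add(E, -89), -1)) = Mul(Add(E, Add(E, -40)), Pow(Add(-89, E), -1)) = Mul(Add(E, Add(-40, E)), Pow(Add(-89, E), -1)) = Mul(Add(-40, Mul(2, E)), Pow(Add(-89, E), -1)) = Mul(Pow(Add(-89, E), -1), Add(-40, Mul(2, E))))
Pow(Add(-35402, Function('Z')(Function('w')(1, 4))), Rational(1, 2)) = Pow(Add(-35402, Mul(2, Pow(Add(-89, Mul(-1, 1)), -1), Add(-20, Mul(-1, 1)))), Rational(1, 2)) = Pow(Add(-35402, Mul(2, Pow(Add(-89, -1), -1), Add(-20, -1))), Rational(1, 2)) = Pow(Add(-35402, Mul(2, Pow(-90, -1), -21)), Rational(1, 2)) = Pow(Add(-35402, Mul(2, Rational(-1, 90), -21)), Rational(1, 2)) = Pow(Add(-35402, Rational(7, 15)), Rational(1, 2)) = Pow(Rational(-531023, 15), Rational(1, 2)) = Mul(Rational(1, 15), I, Pow(7965345, Rational(1, 2)))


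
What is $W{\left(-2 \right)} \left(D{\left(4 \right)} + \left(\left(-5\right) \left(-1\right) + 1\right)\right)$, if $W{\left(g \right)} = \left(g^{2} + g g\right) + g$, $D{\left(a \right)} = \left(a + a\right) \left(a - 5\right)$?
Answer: $-12$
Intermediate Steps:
$D{\left(a \right)} = 2 a \left(-5 + a\right)$
$W{\left(g \right)} = g + 2 g^{2}$ ($W{\left(g \right)} = \left(g^{2} + g^{2}\right) + g = 2 g^{2} + g = g + 2 g^{2}$)
$W{\left(-2 \right)} \left(D{\left(4 \right)} + \left(\left(-5\right) \left(-1\right) + 1\right)\right) = - 2 \left(1 + 2 \left(-2\right)\right) \left(2 \cdot 4 \left(-5 + 4\right) + \left(\left(-5\right) \left(-1\right) + 1\right)\right) = - 2 \left(1 - 4\right) \left(2 \cdot 4 \left(-1\right) + \left(5 + 1\right)\right) = \left(-2\right) \left(-3\right) \left(-8 + 6\right) = 6 \left(-2\right) = -12$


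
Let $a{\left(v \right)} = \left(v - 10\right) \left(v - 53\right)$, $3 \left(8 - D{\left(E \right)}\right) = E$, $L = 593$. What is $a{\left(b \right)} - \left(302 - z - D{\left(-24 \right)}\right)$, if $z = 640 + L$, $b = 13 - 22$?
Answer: $2125$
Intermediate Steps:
$b = -9$
$z = 1233$ ($z = 640 + 593 = 1233$)
$D{\left(E \right)} = 8 - \frac{E}{3}$
$a{\left(v \right)} = \left(-53 + v\right) \left(-10 + v\right)$ ($a{\left(v \right)} = \left(-10 + v\right) \left(-53 + v\right) = \left(-53 + v\right) \left(-10 + v\right)$)
$a{\left(b \right)} - \left(302 - z - D{\left(-24 \right)}\right) = \left(530 + \left(-9\right)^{2} - -567\right) + \left(\left(\left(8 - -8\right) + 1233\right) - 302\right) = \left(530 + 81 + 567\right) + \left(\left(\left(8 + 8\right) + 1233\right) - 302\right) = 1178 + \left(\left(16 + 1233\right) - 302\right) = 1178 + \left(1249 - 302\right) = 1178 + 947 = 2125$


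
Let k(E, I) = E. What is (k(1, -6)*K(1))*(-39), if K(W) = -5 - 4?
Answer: 351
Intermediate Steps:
K(W) = -9
(k(1, -6)*K(1))*(-39) = (1*(-9))*(-39) = -9*(-39) = 351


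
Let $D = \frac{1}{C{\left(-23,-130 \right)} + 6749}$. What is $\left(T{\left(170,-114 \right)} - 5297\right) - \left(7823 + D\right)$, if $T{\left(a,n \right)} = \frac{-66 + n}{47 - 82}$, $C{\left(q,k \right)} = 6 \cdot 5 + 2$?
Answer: $- \frac{622522931}{47467} \approx -13115.0$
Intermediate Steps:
$C{\left(q,k \right)} = 32$ ($C{\left(q,k \right)} = 30 + 2 = 32$)
$T{\left(a,n \right)} = \frac{66}{35} - \frac{n}{35}$ ($T{\left(a,n \right)} = \frac{-66 + n}{-35} = \left(-66 + n\right) \left(- \frac{1}{35}\right) = \frac{66}{35} - \frac{n}{35}$)
$D = \frac{1}{6781}$ ($D = \frac{1}{32 + 6749} = \frac{1}{6781} \approx 0.00014747$)
$\left(T{\left(170,-114 \right)} - 5297\right) - \left(7823 + D\right) = \left(\left(\frac{66}{35} - - \frac{114}{35}\right) - 5297\right) - \frac{53047764}{6781} = \left(\left(\frac{66}{35} + \frac{114}{35}\right) - 5297\right) - \frac{53047764}{6781} = \left(\frac{36}{7} - 5297\right) - \frac{53047764}{6781} = - \frac{37043}{7} - \frac{53047764}{6781} = - \frac{622522931}{47467}$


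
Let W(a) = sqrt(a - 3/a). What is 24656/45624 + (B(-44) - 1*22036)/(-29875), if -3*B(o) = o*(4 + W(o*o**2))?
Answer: 72470494/56792375 - I*sqrt(79819452383)/1971750 ≈ 1.2761 - 0.14329*I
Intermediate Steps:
B(o) = -o*(4 + sqrt(o**3 - 3/o**3))/3 (B(o) = -o*(4 + sqrt(o*o**2 - 3/o**3))/3 = -o*(4 + sqrt(o**3 - 3/o**3))/3)
24656/45624 + (B(-44) - 1*22036)/(-29875) = 24656/45624 + (-1/3*(-44)*(4 + sqrt((-3 + (-44)**6)/(-44)**3)) - 1*22036)/(-29875) = 24656*(1/45624) + (-1/3*(-44)*(4 + sqrt(-(-3 + 7256313856)/85184)) - 22036)*(-1/29875) = 3082/5703 + (-1/3*(-44)*(4 + sqrt(-1/85184*7256313853)) - 22036)*(-1/29875) = 3082/5703 + (-1/3*(-44)*(4 + sqrt(-7256313853/85184)) - 22036)*(-1/29875) = 3082/5703 + (-1/3*(-44)*(4 + I*sqrt(79819452383)/968) - 22036)*(-1/29875) = 3082/5703 + ((176/3 + I*sqrt(79819452383)/66) - 22036)*(-1/29875) = 3082/5703 + (-65932/3 + I*sqrt(79819452383)/66)*(-1/29875) = 3082/5703 + (65932/89625 - I*sqrt(79819452383)/1971750) = 72470494/56792375 - I*sqrt(79819452383)/1971750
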